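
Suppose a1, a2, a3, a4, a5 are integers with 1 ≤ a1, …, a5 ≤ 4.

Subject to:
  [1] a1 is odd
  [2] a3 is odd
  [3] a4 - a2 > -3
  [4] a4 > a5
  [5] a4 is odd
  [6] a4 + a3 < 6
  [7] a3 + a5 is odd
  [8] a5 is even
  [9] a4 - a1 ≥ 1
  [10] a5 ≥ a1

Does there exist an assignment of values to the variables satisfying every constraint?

Satisfiable

Take a1 = 1, a2 = 4, a3 = 1, a4 = 3, a5 = 2. Then constraint 3: a4 - a2 = -1; constraint 6: a4 + a3 = 4, and every other listed constraint is also met.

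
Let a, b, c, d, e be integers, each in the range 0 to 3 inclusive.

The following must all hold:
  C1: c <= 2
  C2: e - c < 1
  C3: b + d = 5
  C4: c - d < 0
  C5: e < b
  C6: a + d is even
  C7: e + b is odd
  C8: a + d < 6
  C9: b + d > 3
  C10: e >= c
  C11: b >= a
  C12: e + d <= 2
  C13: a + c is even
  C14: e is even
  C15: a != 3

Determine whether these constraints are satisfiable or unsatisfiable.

Setting (a, b, c, d, e) = (2, 3, 0, 2, 0) satisfies everything: constraint 2: e - c = 0; constraint 3: b + d = 5; constraint 4: c - d = -2, and the others follow.

Satisfiable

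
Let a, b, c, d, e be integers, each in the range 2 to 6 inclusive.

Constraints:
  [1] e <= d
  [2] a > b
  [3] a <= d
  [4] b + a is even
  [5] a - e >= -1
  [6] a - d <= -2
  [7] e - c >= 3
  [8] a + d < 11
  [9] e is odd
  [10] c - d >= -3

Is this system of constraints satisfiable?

Unsatisfiable

Constraints 5, 6, 7, and 10 give e − c ≥ 3, c − d ≥ -3, d − a ≥ 2, a − e ≥ -1.
Adding all 4 inequalities: the left sides telescope to 0, and the right sides sum to 3 + (-3) + 2 + (-1) = 1. So 0 ≥ 1, which is false.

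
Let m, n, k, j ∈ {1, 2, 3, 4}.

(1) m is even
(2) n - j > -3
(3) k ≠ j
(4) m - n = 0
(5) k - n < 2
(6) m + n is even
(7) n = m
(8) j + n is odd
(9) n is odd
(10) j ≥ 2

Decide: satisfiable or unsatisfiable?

Constraint 1 makes m even and constraint 9 makes n odd, so m + n must be odd. Constraint 6 says m + n is even — contradiction.

Unsatisfiable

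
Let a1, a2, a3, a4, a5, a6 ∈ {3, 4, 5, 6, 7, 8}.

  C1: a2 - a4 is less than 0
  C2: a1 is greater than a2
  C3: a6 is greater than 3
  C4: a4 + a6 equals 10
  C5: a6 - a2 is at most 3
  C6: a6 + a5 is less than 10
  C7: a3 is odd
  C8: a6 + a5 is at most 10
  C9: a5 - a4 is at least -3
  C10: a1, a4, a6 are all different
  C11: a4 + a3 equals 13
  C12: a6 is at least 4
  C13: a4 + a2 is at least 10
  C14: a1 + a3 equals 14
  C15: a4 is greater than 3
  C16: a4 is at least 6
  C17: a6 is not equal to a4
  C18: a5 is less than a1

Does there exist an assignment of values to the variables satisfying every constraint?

Take a1 = 7, a2 = 4, a3 = 7, a4 = 6, a5 = 3, a6 = 4. Then constraint 1: a2 - a4 = -2; constraint 4: a4 + a6 = 10, and every other listed constraint is also met.

Satisfiable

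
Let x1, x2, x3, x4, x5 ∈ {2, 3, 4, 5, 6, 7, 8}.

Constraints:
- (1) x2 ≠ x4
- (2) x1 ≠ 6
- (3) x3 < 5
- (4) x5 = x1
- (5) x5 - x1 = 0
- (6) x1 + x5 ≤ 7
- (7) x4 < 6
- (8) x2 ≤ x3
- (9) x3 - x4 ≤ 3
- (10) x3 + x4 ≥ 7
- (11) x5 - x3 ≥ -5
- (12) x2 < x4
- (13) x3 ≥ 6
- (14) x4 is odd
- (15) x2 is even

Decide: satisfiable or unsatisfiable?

Unsatisfiable

From constraint 13: x3 ≥ 6. From constraint 3: x3 ≤ 4. But 4 < 6, so no value of x3 works.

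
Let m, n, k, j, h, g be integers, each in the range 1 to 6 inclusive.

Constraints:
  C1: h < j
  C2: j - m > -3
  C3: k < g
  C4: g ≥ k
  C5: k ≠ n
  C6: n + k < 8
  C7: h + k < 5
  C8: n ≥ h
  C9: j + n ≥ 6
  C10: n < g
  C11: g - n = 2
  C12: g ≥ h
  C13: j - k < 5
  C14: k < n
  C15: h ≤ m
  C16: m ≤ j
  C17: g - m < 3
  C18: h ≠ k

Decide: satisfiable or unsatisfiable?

Satisfiable

The assignment m = 4, n = 4, k = 1, j = 4, h = 3, g = 6 works:
  constraint 2 holds since j - m = 0.
  constraint 6 holds since n + k = 5.
  constraint 7 holds since h + k = 4.
The rest check out directly.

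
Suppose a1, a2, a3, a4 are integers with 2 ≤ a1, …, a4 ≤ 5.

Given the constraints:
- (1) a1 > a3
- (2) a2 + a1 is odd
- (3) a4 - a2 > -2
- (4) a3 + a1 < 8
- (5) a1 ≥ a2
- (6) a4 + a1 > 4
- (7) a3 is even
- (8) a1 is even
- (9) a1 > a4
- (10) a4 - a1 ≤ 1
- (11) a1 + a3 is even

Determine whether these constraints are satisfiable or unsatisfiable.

Satisfiable

Setting (a1, a2, a3, a4) = (4, 3, 2, 3) satisfies everything: constraint 3: a4 - a2 = 0; constraint 4: a3 + a1 = 6, and the others follow.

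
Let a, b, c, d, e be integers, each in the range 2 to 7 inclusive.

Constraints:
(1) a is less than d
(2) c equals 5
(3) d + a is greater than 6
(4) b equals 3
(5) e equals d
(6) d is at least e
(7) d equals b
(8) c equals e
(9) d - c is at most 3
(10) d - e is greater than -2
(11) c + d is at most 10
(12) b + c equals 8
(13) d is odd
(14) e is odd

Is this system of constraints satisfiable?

Unsatisfiable

Constraint 2 fixes c = 5 and constraint 4 fixes b = 3. Constraints 5, 7, and 8 give c = e = d = b, so c = b. But 5 ≠ 3 — contradiction.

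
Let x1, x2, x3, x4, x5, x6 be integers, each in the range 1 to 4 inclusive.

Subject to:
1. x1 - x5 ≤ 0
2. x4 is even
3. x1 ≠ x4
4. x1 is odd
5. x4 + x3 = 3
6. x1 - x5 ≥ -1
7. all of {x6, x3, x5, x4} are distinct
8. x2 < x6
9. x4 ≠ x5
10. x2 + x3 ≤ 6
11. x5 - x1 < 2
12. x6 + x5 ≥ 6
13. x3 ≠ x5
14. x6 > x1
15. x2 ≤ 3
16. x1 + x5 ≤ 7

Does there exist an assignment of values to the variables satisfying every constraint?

Satisfiable

The assignment x1 = 3, x2 = 2, x3 = 1, x4 = 2, x5 = 3, x6 = 4 works:
  constraint 1 holds since x1 - x5 = 0.
  constraint 5 holds since x4 + x3 = 3.
The rest check out directly.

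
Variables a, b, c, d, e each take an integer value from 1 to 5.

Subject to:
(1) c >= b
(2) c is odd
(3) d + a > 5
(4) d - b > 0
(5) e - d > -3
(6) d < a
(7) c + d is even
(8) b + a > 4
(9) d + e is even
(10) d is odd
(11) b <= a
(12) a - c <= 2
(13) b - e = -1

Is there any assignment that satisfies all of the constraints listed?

Satisfiable

The assignment a = 4, b = 2, c = 3, d = 3, e = 3 works:
  constraint 3 holds since d + a = 7.
  constraint 4 holds since d - b = 1.
  constraint 5 holds since e - d = 0.
The rest check out directly.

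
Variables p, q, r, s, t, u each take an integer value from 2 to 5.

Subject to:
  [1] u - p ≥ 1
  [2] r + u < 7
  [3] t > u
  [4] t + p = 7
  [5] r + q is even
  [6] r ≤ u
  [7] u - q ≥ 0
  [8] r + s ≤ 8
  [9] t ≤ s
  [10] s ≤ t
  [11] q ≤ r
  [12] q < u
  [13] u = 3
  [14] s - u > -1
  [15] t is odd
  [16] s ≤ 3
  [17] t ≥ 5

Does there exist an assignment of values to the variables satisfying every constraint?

Unsatisfiable

From constraint 17: t ≥ 5. From constraints 9 and 16: t ≤ s and s ≤ 3, so t ≤ 3. But 3 < 5, so no value of t works.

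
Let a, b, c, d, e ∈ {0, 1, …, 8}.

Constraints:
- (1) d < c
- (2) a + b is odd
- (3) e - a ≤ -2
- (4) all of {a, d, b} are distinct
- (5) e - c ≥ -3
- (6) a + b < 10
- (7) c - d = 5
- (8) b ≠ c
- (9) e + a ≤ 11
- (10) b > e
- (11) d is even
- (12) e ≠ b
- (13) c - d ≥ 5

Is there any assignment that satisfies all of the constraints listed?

Take a = 5, b = 4, c = 5, d = 0, e = 3. Then constraint 3: e - a = -2; constraint 5: e - c = -2; constraint 6: a + b = 9, and every other listed constraint is also met.

Satisfiable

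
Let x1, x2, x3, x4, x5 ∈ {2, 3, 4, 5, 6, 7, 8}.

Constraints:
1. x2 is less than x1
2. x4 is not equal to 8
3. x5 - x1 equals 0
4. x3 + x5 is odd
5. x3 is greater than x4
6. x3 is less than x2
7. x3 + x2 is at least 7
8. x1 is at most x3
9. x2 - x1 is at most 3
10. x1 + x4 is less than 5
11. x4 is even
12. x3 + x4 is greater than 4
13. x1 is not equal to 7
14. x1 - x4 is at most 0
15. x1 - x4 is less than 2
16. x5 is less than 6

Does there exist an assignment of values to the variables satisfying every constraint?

Unsatisfiable

Constraints 1, 5, 6, and 14 give x3 < x2, x2 < x1, x1 ≤ x4, x4 < x3. Chaining: x3 < x2 < x1 ≤ x4 < x3, which forces x3 < x3 — impossible.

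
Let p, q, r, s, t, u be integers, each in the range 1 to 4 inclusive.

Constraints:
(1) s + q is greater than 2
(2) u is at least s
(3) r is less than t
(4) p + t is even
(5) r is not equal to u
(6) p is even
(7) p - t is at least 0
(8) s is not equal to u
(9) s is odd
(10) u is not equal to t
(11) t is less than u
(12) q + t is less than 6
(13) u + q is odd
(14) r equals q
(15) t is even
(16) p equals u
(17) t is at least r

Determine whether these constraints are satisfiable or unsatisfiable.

Satisfiable

Setting (p, q, r, s, t, u) = (4, 1, 1, 3, 2, 4) satisfies everything: constraint 1: s + q = 4; constraint 7: p - t = 2, and the others follow.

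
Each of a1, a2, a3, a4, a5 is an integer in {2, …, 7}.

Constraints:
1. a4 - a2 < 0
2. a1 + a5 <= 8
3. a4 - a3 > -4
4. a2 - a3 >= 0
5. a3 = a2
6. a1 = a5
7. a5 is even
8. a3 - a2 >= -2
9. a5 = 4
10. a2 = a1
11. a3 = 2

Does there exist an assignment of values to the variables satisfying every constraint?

Unsatisfiable

Constraint 11 fixes a3 = 2 and constraint 9 fixes a5 = 4. Constraints 5, 6, and 10 give a3 = a2 = a1 = a5, so a3 = a5. But 2 ≠ 4 — contradiction.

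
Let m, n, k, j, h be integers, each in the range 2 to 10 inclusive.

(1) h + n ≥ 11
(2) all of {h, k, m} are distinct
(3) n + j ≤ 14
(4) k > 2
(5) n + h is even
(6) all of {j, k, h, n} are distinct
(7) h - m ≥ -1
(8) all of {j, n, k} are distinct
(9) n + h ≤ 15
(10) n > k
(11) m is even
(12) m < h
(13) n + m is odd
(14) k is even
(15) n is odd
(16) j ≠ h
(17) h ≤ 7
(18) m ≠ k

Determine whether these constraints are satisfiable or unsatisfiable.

Setting (m, n, k, j, h) = (2, 9, 4, 2, 3) satisfies everything: constraint 1: h + n = 12; constraint 3: n + j = 11; constraint 7: h - m = 1, and the others follow.

Satisfiable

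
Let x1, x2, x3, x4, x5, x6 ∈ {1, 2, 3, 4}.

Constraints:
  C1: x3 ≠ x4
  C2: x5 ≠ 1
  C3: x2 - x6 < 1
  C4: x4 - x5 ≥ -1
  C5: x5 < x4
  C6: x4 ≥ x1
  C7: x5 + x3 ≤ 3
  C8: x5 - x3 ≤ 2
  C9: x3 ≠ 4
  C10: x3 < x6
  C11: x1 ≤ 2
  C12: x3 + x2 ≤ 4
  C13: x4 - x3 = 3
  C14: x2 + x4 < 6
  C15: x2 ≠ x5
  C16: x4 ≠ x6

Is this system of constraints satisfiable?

Try x1 = 2, x2 = 1, x3 = 1, x4 = 4, x5 = 2, x6 = 2.
Check constraint 3: x2 - x6 = -1; constraint 4: x4 - x5 = 2. The remaining constraints are straightforward to verify.

Satisfiable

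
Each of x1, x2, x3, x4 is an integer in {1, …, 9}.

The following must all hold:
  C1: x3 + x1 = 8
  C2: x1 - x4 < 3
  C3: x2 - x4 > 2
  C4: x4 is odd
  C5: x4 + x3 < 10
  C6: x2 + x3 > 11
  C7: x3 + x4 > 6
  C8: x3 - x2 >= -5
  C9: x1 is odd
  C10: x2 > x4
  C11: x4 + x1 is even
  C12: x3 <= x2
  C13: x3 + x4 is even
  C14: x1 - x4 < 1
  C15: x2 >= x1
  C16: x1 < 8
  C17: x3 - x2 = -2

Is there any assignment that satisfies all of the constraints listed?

The assignment x1 = 3, x2 = 7, x3 = 5, x4 = 3 works:
  constraint 1 holds since x3 + x1 = 8.
  constraint 2 holds since x1 - x4 = 0.
The rest check out directly.

Satisfiable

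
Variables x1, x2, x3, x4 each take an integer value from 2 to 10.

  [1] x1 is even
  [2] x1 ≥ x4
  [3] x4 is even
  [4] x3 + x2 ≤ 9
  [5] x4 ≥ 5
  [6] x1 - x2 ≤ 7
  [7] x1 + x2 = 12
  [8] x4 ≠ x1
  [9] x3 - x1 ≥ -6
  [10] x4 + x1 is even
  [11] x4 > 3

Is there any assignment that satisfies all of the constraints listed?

Satisfiable

Try x1 = 8, x2 = 4, x3 = 3, x4 = 6.
Check constraint 4: x3 + x2 = 7; constraint 6: x1 - x2 = 4. The remaining constraints are straightforward to verify.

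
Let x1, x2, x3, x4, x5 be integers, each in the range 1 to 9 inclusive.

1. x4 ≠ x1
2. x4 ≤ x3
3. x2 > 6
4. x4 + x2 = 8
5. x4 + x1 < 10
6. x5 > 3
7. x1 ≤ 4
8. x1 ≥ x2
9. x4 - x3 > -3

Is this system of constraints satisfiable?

From constraint 3: x2 ≥ 7. From constraints 7 and 8: x2 ≤ x1 and x1 ≤ 4, so x2 ≤ 4. But 4 < 7, so no value of x2 works.

Unsatisfiable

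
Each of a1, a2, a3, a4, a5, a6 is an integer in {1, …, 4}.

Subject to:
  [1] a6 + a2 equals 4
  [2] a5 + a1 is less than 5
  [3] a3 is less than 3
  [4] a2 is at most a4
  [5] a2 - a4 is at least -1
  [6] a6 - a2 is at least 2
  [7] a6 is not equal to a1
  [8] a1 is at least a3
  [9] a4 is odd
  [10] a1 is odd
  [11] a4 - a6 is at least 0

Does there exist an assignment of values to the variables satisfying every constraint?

Unsatisfiable

Constraints 5, 6, and 11 give a4 − a6 ≥ 0, a6 − a2 ≥ 2, a2 − a4 ≥ -1.
Adding all 3 inequalities: the left sides telescope to 0, and the right sides sum to 0 + 2 + (-1) = 1. So 0 ≥ 1, which is false.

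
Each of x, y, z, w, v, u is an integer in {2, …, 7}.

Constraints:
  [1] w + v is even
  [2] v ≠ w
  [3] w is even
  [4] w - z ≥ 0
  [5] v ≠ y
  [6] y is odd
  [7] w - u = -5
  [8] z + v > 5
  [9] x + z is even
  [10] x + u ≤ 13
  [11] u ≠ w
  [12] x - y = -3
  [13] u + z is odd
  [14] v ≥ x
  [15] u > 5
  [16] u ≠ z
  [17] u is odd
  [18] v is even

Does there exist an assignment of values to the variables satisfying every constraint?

Satisfiable

One satisfying assignment is x = 4, y = 7, z = 2, w = 2, v = 4, u = 7.
For the less obvious constraints — constraint 4: w - z = 0; constraint 7: w - u = -5; constraint 8: z + v = 6 — and the others hold by inspection.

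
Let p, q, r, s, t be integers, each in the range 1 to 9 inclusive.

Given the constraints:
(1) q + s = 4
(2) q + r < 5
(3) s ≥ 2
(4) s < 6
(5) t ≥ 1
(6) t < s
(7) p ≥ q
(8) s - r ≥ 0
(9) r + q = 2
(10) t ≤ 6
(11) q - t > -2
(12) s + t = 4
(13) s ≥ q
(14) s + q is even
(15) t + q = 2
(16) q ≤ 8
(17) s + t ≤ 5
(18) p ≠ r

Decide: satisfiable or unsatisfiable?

Setting (p, q, r, s, t) = (2, 1, 1, 3, 1) satisfies everything: constraint 1: q + s = 4; constraint 2: q + r = 2; constraint 8: s - r = 2, and the others follow.

Satisfiable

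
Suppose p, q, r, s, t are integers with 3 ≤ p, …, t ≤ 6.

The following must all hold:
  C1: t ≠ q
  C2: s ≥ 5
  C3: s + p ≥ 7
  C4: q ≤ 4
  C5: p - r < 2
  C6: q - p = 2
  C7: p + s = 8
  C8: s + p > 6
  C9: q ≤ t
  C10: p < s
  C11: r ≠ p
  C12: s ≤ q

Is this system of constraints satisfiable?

From constraint 2: s ≥ 5. From constraints 4 and 12: s ≤ q and q ≤ 4, so s ≤ 4. But 4 < 5, so no value of s works.

Unsatisfiable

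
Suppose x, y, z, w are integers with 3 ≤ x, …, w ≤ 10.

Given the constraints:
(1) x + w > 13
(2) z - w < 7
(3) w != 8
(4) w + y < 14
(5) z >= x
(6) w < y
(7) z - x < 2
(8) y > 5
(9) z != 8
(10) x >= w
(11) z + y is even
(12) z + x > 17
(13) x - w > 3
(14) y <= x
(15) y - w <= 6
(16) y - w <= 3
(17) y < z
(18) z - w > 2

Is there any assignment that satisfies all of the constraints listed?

Satisfiable

The assignment x = 9, y = 8, z = 10, w = 5 works:
  constraint 1 holds since x + w = 14.
  constraint 2 holds since z - w = 5.
  constraint 4 holds since w + y = 13.
The rest check out directly.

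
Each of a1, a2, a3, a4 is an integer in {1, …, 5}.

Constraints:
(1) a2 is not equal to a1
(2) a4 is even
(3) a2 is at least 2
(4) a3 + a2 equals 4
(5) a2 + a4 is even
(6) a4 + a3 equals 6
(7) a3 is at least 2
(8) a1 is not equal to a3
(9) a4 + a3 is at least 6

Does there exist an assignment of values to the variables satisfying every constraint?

One satisfying assignment is a1 = 3, a2 = 2, a3 = 2, a4 = 4.
For the less obvious constraints — constraint 4: a3 + a2 = 4; constraint 6: a4 + a3 = 6 — and the others hold by inspection.

Satisfiable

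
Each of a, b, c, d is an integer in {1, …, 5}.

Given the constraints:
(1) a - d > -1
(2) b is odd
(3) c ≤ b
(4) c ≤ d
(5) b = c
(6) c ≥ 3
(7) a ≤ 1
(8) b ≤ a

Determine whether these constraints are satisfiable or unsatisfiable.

From constraints 3 and 6: b ≥ c and c ≥ 3, so b ≥ 3. From constraints 7 and 8: b ≤ a and a ≤ 1, so b ≤ 1. But 1 < 3, so no value of b works.

Unsatisfiable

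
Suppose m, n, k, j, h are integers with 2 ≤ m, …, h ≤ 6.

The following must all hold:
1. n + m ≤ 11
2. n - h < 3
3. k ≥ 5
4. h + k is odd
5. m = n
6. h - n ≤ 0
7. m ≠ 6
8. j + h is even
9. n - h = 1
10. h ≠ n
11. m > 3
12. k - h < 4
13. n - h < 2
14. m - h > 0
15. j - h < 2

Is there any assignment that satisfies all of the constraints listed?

Satisfiable

One satisfying assignment is m = 5, n = 5, k = 5, j = 4, h = 4.
For the less obvious constraints — constraint 1: n + m = 10; constraint 2: n - h = 1; constraint 6: h - n = -1 — and the others hold by inspection.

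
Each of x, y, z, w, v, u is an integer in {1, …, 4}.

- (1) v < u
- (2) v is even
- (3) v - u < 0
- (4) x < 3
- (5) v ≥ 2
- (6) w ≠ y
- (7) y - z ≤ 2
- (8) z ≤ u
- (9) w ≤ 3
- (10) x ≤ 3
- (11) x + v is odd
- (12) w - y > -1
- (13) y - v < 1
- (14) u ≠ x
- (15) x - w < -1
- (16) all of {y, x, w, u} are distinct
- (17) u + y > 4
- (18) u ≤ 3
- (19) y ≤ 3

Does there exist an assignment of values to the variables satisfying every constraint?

Constraints 9, 10, 18, and 19 confine each of y, x, w, u to the 3 values {1, …, 3} (the domain already gives each ≥ 1).
Constraint 16 requires all 4 of them to be distinct, but only 3 values are available — impossible by the pigeonhole principle.

Unsatisfiable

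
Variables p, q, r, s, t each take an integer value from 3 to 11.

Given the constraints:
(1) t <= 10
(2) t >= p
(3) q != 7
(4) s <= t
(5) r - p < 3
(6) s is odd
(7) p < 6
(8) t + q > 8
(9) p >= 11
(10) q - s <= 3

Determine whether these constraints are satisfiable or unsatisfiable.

Unsatisfiable

From constraints 2 and 9: t ≥ p and p ≥ 11, so t ≥ 11. From constraint 1: t ≤ 10. But 10 < 11, so no value of t works.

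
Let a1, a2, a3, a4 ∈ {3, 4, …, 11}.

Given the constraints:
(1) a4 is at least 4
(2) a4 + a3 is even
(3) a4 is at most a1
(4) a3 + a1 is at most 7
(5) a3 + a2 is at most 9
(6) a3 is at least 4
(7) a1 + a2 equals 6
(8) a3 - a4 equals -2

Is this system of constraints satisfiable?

Unsatisfiable

From constraint 6: a3 ≥ 4. From constraints 1 and 3: a1 ≥ a4 ≥ 4. Hence a3 + a1 ≥ 8. But constraint 4 requires a3 + a1 ≤ 7, and 7 < 8. Contradiction.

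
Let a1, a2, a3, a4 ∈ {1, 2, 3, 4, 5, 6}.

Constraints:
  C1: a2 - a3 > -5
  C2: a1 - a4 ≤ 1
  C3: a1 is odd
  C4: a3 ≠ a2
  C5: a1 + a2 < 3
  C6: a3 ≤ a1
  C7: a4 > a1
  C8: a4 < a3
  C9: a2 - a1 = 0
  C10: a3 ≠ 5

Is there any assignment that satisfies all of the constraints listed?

Unsatisfiable

Constraints 6, 7, and 8 give a1 < a4, a4 < a3, a3 ≤ a1. Chaining: a1 < a4 < a3 ≤ a1, which forces a1 < a1 — impossible.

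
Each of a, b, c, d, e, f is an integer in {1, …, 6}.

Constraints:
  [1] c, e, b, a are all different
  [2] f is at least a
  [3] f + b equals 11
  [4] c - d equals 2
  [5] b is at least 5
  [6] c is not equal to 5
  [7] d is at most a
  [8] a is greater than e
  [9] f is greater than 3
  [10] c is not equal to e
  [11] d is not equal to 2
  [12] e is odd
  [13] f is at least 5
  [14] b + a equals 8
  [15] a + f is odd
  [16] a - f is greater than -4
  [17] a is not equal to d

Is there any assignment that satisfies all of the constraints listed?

Satisfiable

The assignment a = 2, b = 6, c = 3, d = 1, e = 1, f = 5 works:
  constraint 3 holds since f + b = 11.
  constraint 4 holds since c - d = 2.
The rest check out directly.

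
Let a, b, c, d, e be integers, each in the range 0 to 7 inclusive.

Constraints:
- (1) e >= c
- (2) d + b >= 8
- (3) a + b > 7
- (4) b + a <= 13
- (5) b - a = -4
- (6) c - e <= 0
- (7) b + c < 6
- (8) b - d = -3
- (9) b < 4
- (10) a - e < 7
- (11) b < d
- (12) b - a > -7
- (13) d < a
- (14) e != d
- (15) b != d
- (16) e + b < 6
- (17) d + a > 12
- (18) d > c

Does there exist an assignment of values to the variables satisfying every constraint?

Take a = 7, b = 3, c = 0, d = 6, e = 2. Then constraint 2: d + b = 9; constraint 3: a + b = 10; constraint 4: b + a = 10, and every other listed constraint is also met.

Satisfiable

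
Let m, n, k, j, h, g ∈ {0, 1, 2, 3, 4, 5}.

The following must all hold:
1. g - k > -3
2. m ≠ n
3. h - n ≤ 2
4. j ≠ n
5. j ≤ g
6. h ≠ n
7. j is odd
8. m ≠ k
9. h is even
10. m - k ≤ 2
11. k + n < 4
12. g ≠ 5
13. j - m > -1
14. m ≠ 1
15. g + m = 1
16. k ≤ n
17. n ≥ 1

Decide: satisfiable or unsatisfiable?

One satisfying assignment is m = 0, n = 2, k = 1, j = 1, h = 4, g = 1.
For the less obvious constraints — constraint 1: g - k = 0; constraint 3: h - n = 2; constraint 10: m - k = -1 — and the others hold by inspection.

Satisfiable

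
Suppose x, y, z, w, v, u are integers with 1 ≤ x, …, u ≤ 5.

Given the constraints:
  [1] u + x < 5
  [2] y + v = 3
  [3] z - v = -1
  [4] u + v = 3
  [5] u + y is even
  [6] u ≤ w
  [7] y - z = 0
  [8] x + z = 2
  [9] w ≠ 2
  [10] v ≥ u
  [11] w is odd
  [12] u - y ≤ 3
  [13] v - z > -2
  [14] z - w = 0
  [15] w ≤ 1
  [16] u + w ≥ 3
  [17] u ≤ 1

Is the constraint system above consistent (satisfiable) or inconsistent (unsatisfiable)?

From constraint 17: u ≤ 1. From constraint 15: w ≤ 1. Hence u + w ≤ 2. But constraint 16 requires u + w ≥ 3, and 3 > 2. Contradiction.

Unsatisfiable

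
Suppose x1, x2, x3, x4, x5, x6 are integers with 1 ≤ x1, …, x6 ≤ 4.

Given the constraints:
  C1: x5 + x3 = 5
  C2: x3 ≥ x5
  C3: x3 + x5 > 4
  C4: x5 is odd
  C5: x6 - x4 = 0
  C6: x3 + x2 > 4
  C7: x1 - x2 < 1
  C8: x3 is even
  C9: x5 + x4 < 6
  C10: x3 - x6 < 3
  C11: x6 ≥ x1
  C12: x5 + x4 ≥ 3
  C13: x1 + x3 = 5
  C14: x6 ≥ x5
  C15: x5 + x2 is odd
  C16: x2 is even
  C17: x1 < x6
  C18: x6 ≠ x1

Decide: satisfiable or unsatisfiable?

Satisfiable

The assignment x1 = 1, x2 = 2, x3 = 4, x4 = 4, x5 = 1, x6 = 4 works:
  constraint 1 holds since x5 + x3 = 5.
  constraint 3 holds since x3 + x5 = 5.
The rest check out directly.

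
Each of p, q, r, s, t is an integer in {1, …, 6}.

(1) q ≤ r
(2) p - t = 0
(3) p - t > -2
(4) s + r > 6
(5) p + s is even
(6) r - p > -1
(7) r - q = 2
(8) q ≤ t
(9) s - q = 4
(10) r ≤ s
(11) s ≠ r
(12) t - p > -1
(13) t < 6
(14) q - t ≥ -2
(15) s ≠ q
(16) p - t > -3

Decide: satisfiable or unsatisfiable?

Setting (p, q, r, s, t) = (1, 1, 3, 5, 1) satisfies everything: constraint 2: p - t = 0; constraint 3: p - t = 0; constraint 4: s + r = 8, and the others follow.

Satisfiable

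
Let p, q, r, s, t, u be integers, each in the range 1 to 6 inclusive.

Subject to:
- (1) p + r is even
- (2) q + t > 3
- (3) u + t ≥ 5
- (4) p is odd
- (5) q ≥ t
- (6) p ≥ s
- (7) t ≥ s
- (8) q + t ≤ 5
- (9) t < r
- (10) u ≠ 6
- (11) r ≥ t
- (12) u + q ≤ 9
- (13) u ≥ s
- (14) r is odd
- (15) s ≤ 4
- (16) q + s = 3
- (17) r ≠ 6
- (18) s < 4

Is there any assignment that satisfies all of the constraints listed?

Take p = 5, q = 2, r = 5, s = 1, t = 2, u = 4. Then constraint 2: q + t = 4; constraint 3: u + t = 6; constraint 8: q + t = 4, and every other listed constraint is also met.

Satisfiable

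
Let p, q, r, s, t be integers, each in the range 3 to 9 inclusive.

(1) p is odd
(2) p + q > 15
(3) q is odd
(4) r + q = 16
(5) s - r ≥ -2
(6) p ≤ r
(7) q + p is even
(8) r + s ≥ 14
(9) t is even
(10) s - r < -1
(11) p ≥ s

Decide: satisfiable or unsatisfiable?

One satisfying assignment is p = 9, q = 7, r = 9, s = 7, t = 6.
For the less obvious constraints — constraint 2: p + q = 16; constraint 4: r + q = 16; constraint 5: s - r = -2 — and the others hold by inspection.

Satisfiable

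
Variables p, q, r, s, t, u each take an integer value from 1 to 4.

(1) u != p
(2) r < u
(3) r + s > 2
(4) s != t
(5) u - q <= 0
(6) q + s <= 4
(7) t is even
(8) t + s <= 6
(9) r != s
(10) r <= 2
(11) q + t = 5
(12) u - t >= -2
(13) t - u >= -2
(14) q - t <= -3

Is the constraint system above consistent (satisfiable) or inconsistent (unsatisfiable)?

Constraints 5, 12, and 14 give q − u ≥ 0, u − t ≥ -2, t − q ≥ 3.
Adding all 3 inequalities: the left sides telescope to 0, and the right sides sum to 0 + (-2) + 3 = 1. So 0 ≥ 1, which is false.

Unsatisfiable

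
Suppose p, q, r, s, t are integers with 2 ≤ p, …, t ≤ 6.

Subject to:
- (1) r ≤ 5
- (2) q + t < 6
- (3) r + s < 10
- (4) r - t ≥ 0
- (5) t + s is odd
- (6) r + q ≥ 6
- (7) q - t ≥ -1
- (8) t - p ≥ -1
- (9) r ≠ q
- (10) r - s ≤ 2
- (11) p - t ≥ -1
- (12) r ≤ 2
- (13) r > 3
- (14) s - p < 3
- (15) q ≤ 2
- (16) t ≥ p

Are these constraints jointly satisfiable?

From constraint 12: r ≤ 2. From constraint 15: q ≤ 2. Hence r + q ≤ 4. But constraint 6 requires r + q ≥ 6, and 6 > 4. Contradiction.

Unsatisfiable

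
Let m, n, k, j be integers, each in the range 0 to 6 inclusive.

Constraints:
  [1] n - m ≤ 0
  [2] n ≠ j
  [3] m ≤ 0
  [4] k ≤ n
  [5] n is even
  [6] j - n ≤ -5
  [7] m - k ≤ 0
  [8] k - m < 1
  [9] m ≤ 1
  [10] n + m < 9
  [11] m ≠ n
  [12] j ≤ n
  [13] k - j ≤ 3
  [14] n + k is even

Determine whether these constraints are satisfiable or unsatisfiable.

Unsatisfiable

Constraints 1, 6, 7, and 13 give k − m ≥ 0, m − n ≥ 0, n − j ≥ 5, j − k ≥ -3.
Adding all 4 inequalities: the left sides telescope to 0, and the right sides sum to 0 + 0 + 5 + (-3) = 2. So 0 ≥ 2, which is false.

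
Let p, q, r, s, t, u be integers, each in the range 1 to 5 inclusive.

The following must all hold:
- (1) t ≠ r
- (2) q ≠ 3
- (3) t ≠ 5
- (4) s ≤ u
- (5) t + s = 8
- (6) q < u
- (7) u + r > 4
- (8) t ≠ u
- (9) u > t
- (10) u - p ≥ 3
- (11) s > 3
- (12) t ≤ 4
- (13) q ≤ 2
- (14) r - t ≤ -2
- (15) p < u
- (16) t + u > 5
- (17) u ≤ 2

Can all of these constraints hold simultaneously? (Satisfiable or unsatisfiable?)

From constraint 12: t ≤ 4. From constraints 4 and 17: s ≤ u ≤ 2. Hence t + s ≤ 6. But constraint 5 requires t + s = 8, and 8 > 6. Contradiction.

Unsatisfiable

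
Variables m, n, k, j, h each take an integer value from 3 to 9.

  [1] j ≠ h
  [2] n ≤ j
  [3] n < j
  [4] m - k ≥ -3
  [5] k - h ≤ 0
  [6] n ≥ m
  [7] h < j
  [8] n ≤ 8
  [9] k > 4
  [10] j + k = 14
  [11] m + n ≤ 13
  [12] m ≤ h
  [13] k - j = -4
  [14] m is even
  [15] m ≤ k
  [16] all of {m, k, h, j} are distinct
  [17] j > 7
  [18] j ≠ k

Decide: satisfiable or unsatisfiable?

Satisfiable

Setting (m, n, k, j, h) = (4, 7, 5, 9, 7) satisfies everything: constraint 4: m - k = -1; constraint 5: k - h = -2; constraint 10: j + k = 14, and the others follow.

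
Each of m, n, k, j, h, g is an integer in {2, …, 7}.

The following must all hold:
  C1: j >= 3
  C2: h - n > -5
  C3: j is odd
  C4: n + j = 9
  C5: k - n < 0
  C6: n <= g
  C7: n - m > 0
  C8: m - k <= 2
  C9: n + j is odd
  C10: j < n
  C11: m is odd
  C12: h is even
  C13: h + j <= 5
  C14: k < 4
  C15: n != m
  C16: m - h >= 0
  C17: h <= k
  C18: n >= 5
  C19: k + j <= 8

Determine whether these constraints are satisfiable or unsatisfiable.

Satisfiable

Take m = 3, n = 6, k = 3, j = 3, h = 2, g = 7. Then constraint 2: h - n = -4; constraint 4: n + j = 9; constraint 5: k - n = -3, and every other listed constraint is also met.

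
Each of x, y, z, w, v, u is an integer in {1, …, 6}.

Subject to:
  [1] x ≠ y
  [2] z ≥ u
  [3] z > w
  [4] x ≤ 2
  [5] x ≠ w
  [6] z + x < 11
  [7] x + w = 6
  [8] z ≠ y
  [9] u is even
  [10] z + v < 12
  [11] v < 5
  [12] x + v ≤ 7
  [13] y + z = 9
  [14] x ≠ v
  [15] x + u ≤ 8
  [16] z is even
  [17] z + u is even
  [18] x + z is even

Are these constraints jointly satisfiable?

Try x = 2, y = 3, z = 6, w = 4, v = 3, u = 4.
Check constraint 6: z + x = 8; constraint 7: x + w = 6. The remaining constraints are straightforward to verify.

Satisfiable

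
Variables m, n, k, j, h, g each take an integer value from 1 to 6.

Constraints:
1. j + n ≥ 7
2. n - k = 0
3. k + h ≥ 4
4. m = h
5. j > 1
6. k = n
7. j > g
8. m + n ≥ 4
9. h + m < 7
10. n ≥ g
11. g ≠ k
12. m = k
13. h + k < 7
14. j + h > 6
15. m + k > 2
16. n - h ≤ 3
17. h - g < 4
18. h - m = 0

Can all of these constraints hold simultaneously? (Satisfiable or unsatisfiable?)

Setting (m, n, k, j, h, g) = (2, 2, 2, 6, 2, 1) satisfies everything: constraint 1: j + n = 8; constraint 2: n - k = 0, and the others follow.

Satisfiable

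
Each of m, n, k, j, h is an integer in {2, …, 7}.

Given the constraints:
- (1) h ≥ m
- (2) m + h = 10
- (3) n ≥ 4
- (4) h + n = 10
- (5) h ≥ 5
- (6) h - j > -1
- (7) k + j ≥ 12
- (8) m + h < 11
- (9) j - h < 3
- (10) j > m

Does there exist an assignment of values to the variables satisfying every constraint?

Satisfiable

Take m = 4, n = 4, k = 7, j = 6, h = 6. Then constraint 2: m + h = 10; constraint 4: h + n = 10; constraint 6: h - j = 0, and every other listed constraint is also met.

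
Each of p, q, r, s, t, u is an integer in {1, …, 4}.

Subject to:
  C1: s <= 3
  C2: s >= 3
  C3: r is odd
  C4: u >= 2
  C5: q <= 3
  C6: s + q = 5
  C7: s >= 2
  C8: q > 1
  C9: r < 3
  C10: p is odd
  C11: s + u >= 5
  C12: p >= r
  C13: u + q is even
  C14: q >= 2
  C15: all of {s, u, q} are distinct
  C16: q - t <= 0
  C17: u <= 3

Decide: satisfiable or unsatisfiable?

Constraints 1, 4, 5, 7, 14, and 17 confine each of s, u, q to the 2 values {2, 3}.
Constraint 15 requires all 3 of them to be distinct, but only 2 values are available — impossible by the pigeonhole principle.

Unsatisfiable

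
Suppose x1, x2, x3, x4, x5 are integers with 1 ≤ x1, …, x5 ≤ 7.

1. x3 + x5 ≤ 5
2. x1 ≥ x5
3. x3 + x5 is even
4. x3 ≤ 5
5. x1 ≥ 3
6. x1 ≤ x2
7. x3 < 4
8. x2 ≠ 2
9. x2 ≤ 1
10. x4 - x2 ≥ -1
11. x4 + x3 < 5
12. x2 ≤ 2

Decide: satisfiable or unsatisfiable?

From constraint 5: x1 ≥ 3. From constraints 6 and 12: x1 ≤ x2 and x2 ≤ 2, so x1 ≤ 2. But 2 < 3, so no value of x1 works.

Unsatisfiable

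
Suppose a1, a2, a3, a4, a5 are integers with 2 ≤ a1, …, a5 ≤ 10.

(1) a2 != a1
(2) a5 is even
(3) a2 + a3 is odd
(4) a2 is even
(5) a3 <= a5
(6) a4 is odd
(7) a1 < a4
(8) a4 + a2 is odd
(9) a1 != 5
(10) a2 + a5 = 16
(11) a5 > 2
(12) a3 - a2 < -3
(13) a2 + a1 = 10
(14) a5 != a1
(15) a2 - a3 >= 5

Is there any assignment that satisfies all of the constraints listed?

One satisfying assignment is a1 = 2, a2 = 8, a3 = 3, a4 = 7, a5 = 8.
For the less obvious constraints — constraint 10: a2 + a5 = 16; constraint 12: a3 - a2 = -5 — and the others hold by inspection.

Satisfiable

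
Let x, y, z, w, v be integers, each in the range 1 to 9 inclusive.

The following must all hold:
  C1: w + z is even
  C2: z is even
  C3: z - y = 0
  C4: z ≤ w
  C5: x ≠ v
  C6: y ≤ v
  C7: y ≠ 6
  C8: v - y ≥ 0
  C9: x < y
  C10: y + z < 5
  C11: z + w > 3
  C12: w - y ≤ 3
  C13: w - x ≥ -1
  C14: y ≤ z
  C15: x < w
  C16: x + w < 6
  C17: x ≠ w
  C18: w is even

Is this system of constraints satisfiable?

Satisfiable

Setting (x, y, z, w, v) = (1, 2, 2, 2, 3) satisfies everything: constraint 3: z - y = 0; constraint 8: v - y = 1; constraint 10: y + z = 4, and the others follow.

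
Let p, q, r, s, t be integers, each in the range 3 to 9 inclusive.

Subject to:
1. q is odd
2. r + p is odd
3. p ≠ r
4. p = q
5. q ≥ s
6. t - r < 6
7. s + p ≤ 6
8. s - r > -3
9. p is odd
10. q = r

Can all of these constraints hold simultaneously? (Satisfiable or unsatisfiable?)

Unsatisfiable

From constraints 4 and 10, p = q = r, so p = r. But constraint 3 says p ≠ r. Contradiction.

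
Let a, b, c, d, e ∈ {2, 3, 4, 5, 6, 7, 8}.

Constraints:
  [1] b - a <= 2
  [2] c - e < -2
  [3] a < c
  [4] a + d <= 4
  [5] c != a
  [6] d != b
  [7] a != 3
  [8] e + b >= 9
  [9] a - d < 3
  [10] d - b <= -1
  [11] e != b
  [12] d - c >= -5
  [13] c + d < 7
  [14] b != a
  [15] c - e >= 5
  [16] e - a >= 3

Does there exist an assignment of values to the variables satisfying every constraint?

Constraints 1, 10, 12, 15, and 16 give e − a ≥ 3, a − b ≥ -2, b − d ≥ 1, d − c ≥ -5, c − e ≥ 5.
Adding all 5 inequalities: the left sides telescope to 0, and the right sides sum to 3 + (-2) + 1 + (-5) + 5 = 2. So 0 ≥ 2, which is false.

Unsatisfiable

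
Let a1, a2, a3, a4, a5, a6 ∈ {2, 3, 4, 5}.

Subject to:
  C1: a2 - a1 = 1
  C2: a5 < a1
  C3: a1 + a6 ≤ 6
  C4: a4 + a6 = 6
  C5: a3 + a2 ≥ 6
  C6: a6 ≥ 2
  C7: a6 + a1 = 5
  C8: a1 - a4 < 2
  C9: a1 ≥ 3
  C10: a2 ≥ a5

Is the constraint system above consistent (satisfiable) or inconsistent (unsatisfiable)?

Satisfiable

Try a1 = 3, a2 = 4, a3 = 4, a4 = 4, a5 = 2, a6 = 2.
Check constraint 1: a2 - a1 = 1; constraint 3: a1 + a6 = 5. The remaining constraints are straightforward to verify.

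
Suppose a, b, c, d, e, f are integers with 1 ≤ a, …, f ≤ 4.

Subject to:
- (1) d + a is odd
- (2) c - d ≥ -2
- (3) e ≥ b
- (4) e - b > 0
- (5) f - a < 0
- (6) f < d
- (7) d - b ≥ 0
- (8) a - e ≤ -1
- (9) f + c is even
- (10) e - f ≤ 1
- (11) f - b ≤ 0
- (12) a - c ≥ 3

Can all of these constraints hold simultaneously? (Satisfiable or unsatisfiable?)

Unsatisfiable

Constraints 2, 7, 8, 10, 11, and 12 give c − d ≥ -2, d − b ≥ 0, b − f ≥ 0, f − e ≥ -1, e − a ≥ 1, a − c ≥ 3.
Adding all 6 inequalities: the left sides telescope to 0, and the right sides sum to (-2) + 0 + 0 + (-1) + 1 + 3 = 1. So 0 ≥ 1, which is false.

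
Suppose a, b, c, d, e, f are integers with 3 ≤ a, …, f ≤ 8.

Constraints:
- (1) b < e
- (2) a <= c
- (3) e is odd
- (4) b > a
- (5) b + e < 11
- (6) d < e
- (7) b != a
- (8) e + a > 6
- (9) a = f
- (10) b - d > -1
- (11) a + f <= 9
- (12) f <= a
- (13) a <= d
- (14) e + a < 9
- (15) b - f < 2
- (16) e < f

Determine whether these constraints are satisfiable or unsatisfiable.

Unsatisfiable

Constraints 1, 4, 12, and 16 give e < f, f ≤ a, a < b, b < e. Chaining: e < f ≤ a < b < e, which forces e < e — impossible.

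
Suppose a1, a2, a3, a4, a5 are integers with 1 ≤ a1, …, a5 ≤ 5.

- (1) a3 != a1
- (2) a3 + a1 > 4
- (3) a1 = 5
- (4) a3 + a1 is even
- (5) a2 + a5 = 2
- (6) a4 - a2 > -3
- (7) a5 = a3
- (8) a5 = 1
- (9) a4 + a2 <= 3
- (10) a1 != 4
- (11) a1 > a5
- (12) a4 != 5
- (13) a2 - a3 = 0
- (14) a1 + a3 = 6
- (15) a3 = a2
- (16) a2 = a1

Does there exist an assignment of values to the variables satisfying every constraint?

Constraint 8 fixes a5 = 1 and constraint 3 fixes a1 = 5. Constraints 7, 15, and 16 give a5 = a3 = a2 = a1, so a5 = a1. But 1 ≠ 5 — contradiction.

Unsatisfiable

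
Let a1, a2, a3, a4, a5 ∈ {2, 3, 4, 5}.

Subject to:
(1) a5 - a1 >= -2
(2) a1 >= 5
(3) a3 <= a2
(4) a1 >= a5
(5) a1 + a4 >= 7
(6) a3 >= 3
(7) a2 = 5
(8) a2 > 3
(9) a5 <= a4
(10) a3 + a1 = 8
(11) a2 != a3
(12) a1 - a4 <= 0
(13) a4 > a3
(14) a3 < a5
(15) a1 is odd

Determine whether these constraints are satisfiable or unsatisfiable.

One satisfying assignment is a1 = 5, a2 = 5, a3 = 3, a4 = 5, a5 = 4.
For the less obvious constraints — constraint 1: a5 - a1 = -1; constraint 5: a1 + a4 = 10 — and the others hold by inspection.

Satisfiable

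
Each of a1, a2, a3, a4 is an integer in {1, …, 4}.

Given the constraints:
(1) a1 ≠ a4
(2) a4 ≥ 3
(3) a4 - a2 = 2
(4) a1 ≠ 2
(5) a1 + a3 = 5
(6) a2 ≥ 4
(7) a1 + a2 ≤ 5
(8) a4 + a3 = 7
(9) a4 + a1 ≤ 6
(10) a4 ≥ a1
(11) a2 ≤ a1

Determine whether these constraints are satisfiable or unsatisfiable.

From constraint 2: a4 ≥ 3. From constraints 6 and 11: a1 ≥ a2 ≥ 4. Hence a4 + a1 ≥ 7. But constraint 9 requires a4 + a1 ≤ 6, and 6 < 7. Contradiction.

Unsatisfiable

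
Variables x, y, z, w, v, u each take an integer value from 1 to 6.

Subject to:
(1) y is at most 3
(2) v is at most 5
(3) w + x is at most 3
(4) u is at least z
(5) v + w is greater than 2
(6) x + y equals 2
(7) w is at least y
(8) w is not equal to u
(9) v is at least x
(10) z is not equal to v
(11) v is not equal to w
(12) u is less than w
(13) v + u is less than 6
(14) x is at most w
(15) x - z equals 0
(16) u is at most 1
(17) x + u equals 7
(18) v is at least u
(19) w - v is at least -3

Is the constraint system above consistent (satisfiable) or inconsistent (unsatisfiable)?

From constraints 2 and 9: x ≤ v ≤ 5. From constraint 16: u ≤ 1. Hence x + u ≤ 6. But constraint 17 requires x + u = 7, and 7 > 6. Contradiction.

Unsatisfiable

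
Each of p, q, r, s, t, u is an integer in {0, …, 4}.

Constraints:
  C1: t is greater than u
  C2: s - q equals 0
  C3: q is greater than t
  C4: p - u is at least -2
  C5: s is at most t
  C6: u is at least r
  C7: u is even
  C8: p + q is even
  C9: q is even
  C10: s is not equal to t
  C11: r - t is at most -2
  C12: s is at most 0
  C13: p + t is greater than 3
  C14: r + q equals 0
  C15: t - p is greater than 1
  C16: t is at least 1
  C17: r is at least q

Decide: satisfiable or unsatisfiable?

Unsatisfiable

Constraints 1, 3, 6, and 17 give u < t, t < q, q ≤ r, r ≤ u. Chaining: u < t < q ≤ r ≤ u, which forces u < u — impossible.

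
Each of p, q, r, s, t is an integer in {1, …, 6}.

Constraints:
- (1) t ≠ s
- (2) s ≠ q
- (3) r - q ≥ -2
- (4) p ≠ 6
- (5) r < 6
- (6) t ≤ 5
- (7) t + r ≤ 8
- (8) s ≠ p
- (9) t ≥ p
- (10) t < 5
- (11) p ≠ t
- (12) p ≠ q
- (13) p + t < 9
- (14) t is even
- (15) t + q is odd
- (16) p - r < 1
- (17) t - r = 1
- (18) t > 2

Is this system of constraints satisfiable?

Setting (p, q, r, s, t) = (2, 3, 3, 5, 4) satisfies everything: constraint 3: r - q = 0; constraint 7: t + r = 7, and the others follow.

Satisfiable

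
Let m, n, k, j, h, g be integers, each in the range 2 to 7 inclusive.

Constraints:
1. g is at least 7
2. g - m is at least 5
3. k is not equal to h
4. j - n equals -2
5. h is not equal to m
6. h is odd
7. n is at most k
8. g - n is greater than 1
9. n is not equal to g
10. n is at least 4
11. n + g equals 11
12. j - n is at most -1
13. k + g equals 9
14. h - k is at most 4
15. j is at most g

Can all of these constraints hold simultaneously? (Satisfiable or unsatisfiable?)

Unsatisfiable

From constraints 7 and 10: k ≥ n ≥ 4. From constraint 1: g ≥ 7. Hence k + g ≥ 11. But constraint 13 requires k + g = 9, and 9 < 11. Contradiction.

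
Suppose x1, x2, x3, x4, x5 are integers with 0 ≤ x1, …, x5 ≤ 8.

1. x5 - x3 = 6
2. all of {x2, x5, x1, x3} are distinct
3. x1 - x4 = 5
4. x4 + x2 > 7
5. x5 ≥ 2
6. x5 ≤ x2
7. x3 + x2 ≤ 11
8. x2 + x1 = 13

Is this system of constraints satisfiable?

Satisfiable

The assignment x1 = 5, x2 = 8, x3 = 0, x4 = 0, x5 = 6 works:
  constraint 1 holds since x5 - x3 = 6.
  constraint 3 holds since x1 - x4 = 5.
  constraint 4 holds since x4 + x2 = 8.
The rest check out directly.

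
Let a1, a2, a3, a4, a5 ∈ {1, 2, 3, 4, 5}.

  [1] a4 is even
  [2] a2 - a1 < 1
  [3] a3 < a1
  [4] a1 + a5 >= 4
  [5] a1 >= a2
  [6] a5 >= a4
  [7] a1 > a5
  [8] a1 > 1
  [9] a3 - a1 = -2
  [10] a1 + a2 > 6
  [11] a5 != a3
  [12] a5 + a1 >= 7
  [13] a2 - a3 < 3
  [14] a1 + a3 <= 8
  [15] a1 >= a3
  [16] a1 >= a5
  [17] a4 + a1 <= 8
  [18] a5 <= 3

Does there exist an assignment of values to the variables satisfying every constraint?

One satisfying assignment is a1 = 5, a2 = 3, a3 = 3, a4 = 2, a5 = 2.
For the less obvious constraints — constraint 2: a2 - a1 = -2; constraint 4: a1 + a5 = 7 — and the others hold by inspection.

Satisfiable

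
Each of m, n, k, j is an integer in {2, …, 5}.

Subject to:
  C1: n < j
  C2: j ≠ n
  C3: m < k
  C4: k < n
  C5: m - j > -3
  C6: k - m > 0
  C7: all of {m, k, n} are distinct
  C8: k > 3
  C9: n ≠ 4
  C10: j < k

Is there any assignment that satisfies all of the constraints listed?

Constraints 1, 4, and 10 give n < j, j < k, k < n. Chaining: n < j < k < n, which forces n < n — impossible.

Unsatisfiable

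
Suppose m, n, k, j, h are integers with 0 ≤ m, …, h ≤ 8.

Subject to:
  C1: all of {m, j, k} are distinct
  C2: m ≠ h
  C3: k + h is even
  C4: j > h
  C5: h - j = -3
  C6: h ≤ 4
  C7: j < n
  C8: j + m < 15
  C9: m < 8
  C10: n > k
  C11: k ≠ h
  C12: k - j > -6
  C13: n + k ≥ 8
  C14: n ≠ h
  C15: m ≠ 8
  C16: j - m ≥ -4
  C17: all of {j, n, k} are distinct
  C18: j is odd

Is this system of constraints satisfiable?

Take m = 7, n = 8, k = 0, j = 5, h = 2. Then constraint 5: h - j = -3; constraint 8: j + m = 12; constraint 12: k - j = -5, and every other listed constraint is also met.

Satisfiable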